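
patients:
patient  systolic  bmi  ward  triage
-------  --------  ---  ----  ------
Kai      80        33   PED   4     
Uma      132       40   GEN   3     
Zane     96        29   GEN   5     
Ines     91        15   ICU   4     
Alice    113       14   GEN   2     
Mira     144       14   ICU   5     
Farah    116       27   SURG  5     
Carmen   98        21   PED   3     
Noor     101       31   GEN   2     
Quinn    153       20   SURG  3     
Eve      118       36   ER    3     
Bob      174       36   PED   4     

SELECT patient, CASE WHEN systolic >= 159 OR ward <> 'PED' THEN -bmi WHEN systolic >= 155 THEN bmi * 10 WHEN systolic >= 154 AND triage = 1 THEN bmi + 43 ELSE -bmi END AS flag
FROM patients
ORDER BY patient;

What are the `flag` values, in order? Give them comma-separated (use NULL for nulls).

-14, -36, -21, -36, -27, -15, -33, -14, -31, -20, -40, -29

patient=Alice: systolic >= 159 OR ward <> 'PED' → -14
patient=Bob: systolic >= 159 OR ward <> 'PED' → -36
patient=Carmen: ELSE → -21
patient=Eve: systolic >= 159 OR ward <> 'PED' → -36
patient=Farah: systolic >= 159 OR ward <> 'PED' → -27
patient=Ines: systolic >= 159 OR ward <> 'PED' → -15
patient=Kai: ELSE → -33
patient=Mira: systolic >= 159 OR ward <> 'PED' → -14
patient=Noor: systolic >= 159 OR ward <> 'PED' → -31
patient=Quinn: systolic >= 159 OR ward <> 'PED' → -20
patient=Uma: systolic >= 159 OR ward <> 'PED' → -40
patient=Zane: systolic >= 159 OR ward <> 'PED' → -29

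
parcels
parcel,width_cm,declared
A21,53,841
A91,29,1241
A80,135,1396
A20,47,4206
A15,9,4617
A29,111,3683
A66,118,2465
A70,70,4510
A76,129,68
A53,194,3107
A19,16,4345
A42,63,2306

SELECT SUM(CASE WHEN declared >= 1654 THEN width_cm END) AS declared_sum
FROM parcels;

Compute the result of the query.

628

parcel=A21: ✗
parcel=A91: ✗
parcel=A80: ✗
parcel=A20: ✓ → 47
parcel=A15: ✓ → 9
parcel=A29: ✓ → 111
parcel=A66: ✓ → 118
parcel=A70: ✓ → 70
parcel=A76: ✗
parcel=A53: ✓ → 194
parcel=A19: ✓ → 16
parcel=A42: ✓ → 63
declared_sum = 47 + 9 + 111 + 118 + 70 + 194 + 16 + 63 = 628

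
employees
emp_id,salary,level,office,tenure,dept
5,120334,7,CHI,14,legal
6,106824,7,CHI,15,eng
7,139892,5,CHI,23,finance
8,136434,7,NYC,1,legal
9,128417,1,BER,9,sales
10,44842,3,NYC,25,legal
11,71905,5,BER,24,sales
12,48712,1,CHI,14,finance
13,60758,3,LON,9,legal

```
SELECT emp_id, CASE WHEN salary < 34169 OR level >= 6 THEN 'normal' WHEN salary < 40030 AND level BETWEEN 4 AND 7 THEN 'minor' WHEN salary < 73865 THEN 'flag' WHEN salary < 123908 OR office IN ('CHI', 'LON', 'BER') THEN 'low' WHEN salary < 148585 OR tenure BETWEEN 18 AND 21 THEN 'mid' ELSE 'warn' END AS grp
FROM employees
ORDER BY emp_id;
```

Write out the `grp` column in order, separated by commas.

normal, normal, low, normal, low, flag, flag, flag, flag

emp_id=5: salary < 34169 OR level >= 6 → normal
emp_id=6: salary < 34169 OR level >= 6 → normal
emp_id=7: salary < 123908 OR office IN ('CHI', 'LON', 'BER') → low
emp_id=8: salary < 34169 OR level >= 6 → normal
emp_id=9: salary < 123908 OR office IN ('CHI', 'LON', 'BER') → low
emp_id=10: salary < 73865 → flag
emp_id=11: salary < 73865 → flag
emp_id=12: salary < 73865 → flag
emp_id=13: salary < 73865 → flag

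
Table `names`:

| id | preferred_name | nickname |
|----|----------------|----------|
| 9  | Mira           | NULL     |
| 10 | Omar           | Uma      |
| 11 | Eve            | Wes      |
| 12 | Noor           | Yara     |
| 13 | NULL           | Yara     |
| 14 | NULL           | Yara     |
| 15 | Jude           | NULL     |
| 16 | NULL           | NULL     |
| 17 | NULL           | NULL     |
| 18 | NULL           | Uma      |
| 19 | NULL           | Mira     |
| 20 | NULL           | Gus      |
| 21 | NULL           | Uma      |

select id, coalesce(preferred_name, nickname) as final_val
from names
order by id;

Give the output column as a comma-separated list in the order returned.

Mira, Omar, Eve, Noor, Yara, Yara, Jude, NULL, NULL, Uma, Mira, Gus, Uma

id=9: preferred_name=Mira → Mira
id=10: preferred_name=Omar → Omar
id=11: preferred_name=Eve → Eve
id=12: preferred_name=Noor → Noor
id=13: preferred_name=NULL, nickname=Yara → Yara
id=14: preferred_name=NULL, nickname=Yara → Yara
id=15: preferred_name=Jude → Jude
id=16: preferred_name=NULL, nickname=NULL (all NULL) → NULL
id=17: preferred_name=NULL, nickname=NULL (all NULL) → NULL
id=18: preferred_name=NULL, nickname=Uma → Uma
id=19: preferred_name=NULL, nickname=Mira → Mira
id=20: preferred_name=NULL, nickname=Gus → Gus
id=21: preferred_name=NULL, nickname=Uma → Uma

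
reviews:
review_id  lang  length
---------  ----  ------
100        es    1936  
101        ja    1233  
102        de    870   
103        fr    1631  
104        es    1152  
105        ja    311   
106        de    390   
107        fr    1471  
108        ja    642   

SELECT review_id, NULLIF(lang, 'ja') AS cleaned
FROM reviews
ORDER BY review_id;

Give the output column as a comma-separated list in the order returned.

review_id=100: lang=es vs ja: differ → es
review_id=101: lang=ja vs ja: equal → NULL
review_id=102: lang=de vs ja: differ → de
review_id=103: lang=fr vs ja: differ → fr
review_id=104: lang=es vs ja: differ → es
review_id=105: lang=ja vs ja: equal → NULL
review_id=106: lang=de vs ja: differ → de
review_id=107: lang=fr vs ja: differ → fr
review_id=108: lang=ja vs ja: equal → NULL

es, NULL, de, fr, es, NULL, de, fr, NULL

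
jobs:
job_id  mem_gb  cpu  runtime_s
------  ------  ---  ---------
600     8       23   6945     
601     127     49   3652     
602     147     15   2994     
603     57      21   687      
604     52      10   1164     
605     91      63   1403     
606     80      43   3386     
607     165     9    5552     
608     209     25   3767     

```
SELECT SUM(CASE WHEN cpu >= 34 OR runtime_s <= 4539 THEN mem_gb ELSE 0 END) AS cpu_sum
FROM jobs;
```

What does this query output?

job_id=600: ✗
job_id=601: ✓ → 127
job_id=602: ✓ → 147
job_id=603: ✓ → 57
job_id=604: ✓ → 52
job_id=605: ✓ → 91
job_id=606: ✓ → 80
job_id=607: ✗
job_id=608: ✓ → 209
cpu_sum = 127 + 147 + 57 + 52 + 91 + 80 + 209 = 763

763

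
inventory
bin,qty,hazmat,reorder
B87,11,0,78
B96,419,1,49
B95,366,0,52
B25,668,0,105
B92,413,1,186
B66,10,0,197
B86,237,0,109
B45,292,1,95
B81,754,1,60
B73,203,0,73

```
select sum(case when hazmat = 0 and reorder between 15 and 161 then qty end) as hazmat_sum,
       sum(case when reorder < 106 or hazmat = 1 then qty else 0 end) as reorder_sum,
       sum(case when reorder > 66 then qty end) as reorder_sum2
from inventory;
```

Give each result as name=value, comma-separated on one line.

[hazmat_sum: hazmat = 0 and reorder between 15 and 161]
bin=B87: ✓ → 11
bin=B96: ✗
bin=B95: ✓ → 366
bin=B25: ✓ → 668
bin=B92: ✗
bin=B66: ✗
bin=B86: ✓ → 237
bin=B45: ✗
bin=B81: ✗
bin=B73: ✓ → 203
hazmat_sum = 11 + 366 + 668 + 237 + 203 = 1485
—
[reorder_sum: reorder < 106 or hazmat = 1]
bin=B87: ✓ → 11
bin=B96: ✓ → 419
bin=B95: ✓ → 366
bin=B25: ✓ → 668
bin=B92: ✓ → 413
bin=B66: ✗
bin=B86: ✗
bin=B45: ✓ → 292
bin=B81: ✓ → 754
bin=B73: ✓ → 203
reorder_sum = 11 + 419 + 366 + 668 + 413 + 292 + 754 + 203 = 3126
—
[reorder_sum2: reorder > 66]
bin=B87: ✓ → 11
bin=B96: ✗
bin=B95: ✗
bin=B25: ✓ → 668
bin=B92: ✓ → 413
bin=B66: ✓ → 10
bin=B86: ✓ → 237
bin=B45: ✓ → 292
bin=B81: ✗
bin=B73: ✓ → 203
reorder_sum2 = 11 + 668 + 413 + 10 + 237 + 292 + 203 = 1834

hazmat_sum=1485, reorder_sum=3126, reorder_sum2=1834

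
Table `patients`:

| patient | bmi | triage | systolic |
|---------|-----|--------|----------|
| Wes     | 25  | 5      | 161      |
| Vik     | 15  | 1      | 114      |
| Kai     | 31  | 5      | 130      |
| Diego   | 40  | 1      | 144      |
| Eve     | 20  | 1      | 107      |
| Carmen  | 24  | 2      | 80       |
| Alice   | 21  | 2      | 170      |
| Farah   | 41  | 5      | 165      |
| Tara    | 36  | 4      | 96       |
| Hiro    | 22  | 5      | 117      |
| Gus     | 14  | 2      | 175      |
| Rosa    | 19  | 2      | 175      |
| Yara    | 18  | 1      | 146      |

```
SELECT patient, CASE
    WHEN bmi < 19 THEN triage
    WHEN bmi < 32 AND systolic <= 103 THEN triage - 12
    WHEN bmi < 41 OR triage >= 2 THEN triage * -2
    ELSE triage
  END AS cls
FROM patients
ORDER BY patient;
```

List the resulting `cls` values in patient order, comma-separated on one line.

patient=Alice: bmi < 41 OR triage >= 2 → -4
patient=Carmen: bmi < 32 AND systolic <= 103 → -10
patient=Diego: bmi < 41 OR triage >= 2 → -2
patient=Eve: bmi < 41 OR triage >= 2 → -2
patient=Farah: bmi < 41 OR triage >= 2 → -10
patient=Gus: bmi < 19 → 2
patient=Hiro: bmi < 41 OR triage >= 2 → -10
patient=Kai: bmi < 41 OR triage >= 2 → -10
patient=Rosa: bmi < 41 OR triage >= 2 → -4
patient=Tara: bmi < 41 OR triage >= 2 → -8
patient=Vik: bmi < 19 → 1
patient=Wes: bmi < 41 OR triage >= 2 → -10
patient=Yara: bmi < 19 → 1

-4, -10, -2, -2, -10, 2, -10, -10, -4, -8, 1, -10, 1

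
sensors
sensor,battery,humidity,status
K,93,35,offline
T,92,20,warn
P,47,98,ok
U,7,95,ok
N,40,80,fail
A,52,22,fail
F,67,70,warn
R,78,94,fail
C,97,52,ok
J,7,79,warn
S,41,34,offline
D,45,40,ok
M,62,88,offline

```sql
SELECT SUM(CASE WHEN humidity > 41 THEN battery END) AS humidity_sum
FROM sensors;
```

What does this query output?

sensor=K: ✗
sensor=T: ✗
sensor=P: ✓ → 47
sensor=U: ✓ → 7
sensor=N: ✓ → 40
sensor=A: ✗
sensor=F: ✓ → 67
sensor=R: ✓ → 78
sensor=C: ✓ → 97
sensor=J: ✓ → 7
sensor=S: ✗
sensor=D: ✗
sensor=M: ✓ → 62
humidity_sum = 47 + 7 + 40 + 67 + 78 + 97 + 7 + 62 = 405

405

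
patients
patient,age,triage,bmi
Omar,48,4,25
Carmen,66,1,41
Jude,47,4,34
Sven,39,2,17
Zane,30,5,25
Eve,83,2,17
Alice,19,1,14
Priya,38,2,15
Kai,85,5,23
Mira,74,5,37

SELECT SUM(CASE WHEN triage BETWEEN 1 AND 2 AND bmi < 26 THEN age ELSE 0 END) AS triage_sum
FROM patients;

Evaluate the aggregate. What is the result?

patient=Omar: ✗
patient=Carmen: ✗
patient=Jude: ✗
patient=Sven: ✓ → 39
patient=Zane: ✗
patient=Eve: ✓ → 83
patient=Alice: ✓ → 19
patient=Priya: ✓ → 38
patient=Kai: ✗
patient=Mira: ✗
triage_sum = 39 + 83 + 19 + 38 = 179

179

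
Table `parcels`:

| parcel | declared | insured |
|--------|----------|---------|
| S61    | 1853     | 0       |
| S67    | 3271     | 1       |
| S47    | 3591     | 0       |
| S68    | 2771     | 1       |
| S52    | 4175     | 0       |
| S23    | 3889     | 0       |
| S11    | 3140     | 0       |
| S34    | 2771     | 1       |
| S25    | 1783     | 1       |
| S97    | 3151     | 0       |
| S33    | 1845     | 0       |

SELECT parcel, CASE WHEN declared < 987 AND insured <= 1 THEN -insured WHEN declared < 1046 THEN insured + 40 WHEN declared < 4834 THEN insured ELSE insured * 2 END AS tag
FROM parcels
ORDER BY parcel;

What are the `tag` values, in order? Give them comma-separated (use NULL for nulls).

parcel=S11: declared < 4834 → 0
parcel=S23: declared < 4834 → 0
parcel=S25: declared < 4834 → 1
parcel=S33: declared < 4834 → 0
parcel=S34: declared < 4834 → 1
parcel=S47: declared < 4834 → 0
parcel=S52: declared < 4834 → 0
parcel=S61: declared < 4834 → 0
parcel=S67: declared < 4834 → 1
parcel=S68: declared < 4834 → 1
parcel=S97: declared < 4834 → 0

0, 0, 1, 0, 1, 0, 0, 0, 1, 1, 0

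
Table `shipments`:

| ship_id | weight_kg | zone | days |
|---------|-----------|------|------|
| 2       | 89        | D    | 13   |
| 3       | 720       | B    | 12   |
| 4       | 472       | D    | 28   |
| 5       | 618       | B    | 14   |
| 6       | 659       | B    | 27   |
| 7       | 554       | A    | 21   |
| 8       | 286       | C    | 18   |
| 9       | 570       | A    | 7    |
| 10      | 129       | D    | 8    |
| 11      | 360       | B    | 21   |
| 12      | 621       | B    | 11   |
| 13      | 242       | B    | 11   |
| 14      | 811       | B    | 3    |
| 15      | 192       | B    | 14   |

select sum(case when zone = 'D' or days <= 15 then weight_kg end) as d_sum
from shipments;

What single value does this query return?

ship_id=2: ✓ → 89
ship_id=3: ✓ → 720
ship_id=4: ✓ → 472
ship_id=5: ✓ → 618
ship_id=6: ✗
ship_id=7: ✗
ship_id=8: ✗
ship_id=9: ✓ → 570
ship_id=10: ✓ → 129
ship_id=11: ✗
ship_id=12: ✓ → 621
ship_id=13: ✓ → 242
ship_id=14: ✓ → 811
ship_id=15: ✓ → 192
d_sum = 89 + 720 + 472 + 618 + 570 + 129 + 621 + 242 + 811 + 192 = 4464

4464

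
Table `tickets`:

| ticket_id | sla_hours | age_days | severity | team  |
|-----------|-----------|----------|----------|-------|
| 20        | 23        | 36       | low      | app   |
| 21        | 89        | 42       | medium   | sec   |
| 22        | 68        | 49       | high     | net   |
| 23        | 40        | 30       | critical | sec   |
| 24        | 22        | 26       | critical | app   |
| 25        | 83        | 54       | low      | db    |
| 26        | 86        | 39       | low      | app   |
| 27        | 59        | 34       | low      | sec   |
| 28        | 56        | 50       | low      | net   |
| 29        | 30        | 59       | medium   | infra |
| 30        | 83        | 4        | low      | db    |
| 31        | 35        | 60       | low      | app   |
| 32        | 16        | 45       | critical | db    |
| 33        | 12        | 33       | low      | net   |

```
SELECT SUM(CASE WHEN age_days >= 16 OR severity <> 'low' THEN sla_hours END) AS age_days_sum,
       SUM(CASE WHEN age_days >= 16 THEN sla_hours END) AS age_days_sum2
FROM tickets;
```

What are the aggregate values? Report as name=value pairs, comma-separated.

age_days_sum=619, age_days_sum2=619

[age_days_sum: age_days >= 16 OR severity <> 'low']
ticket_id=20: ✓ → 23
ticket_id=21: ✓ → 89
ticket_id=22: ✓ → 68
ticket_id=23: ✓ → 40
ticket_id=24: ✓ → 22
ticket_id=25: ✓ → 83
ticket_id=26: ✓ → 86
ticket_id=27: ✓ → 59
ticket_id=28: ✓ → 56
ticket_id=29: ✓ → 30
ticket_id=30: ✗
ticket_id=31: ✓ → 35
ticket_id=32: ✓ → 16
ticket_id=33: ✓ → 12
age_days_sum = 23 + 89 + 68 + 40 + 22 + 83 + 86 + 59 + 56 + 30 + 35 + 16 + 12 = 619
—
[age_days_sum2: age_days >= 16]
ticket_id=20: ✓ → 23
ticket_id=21: ✓ → 89
ticket_id=22: ✓ → 68
ticket_id=23: ✓ → 40
ticket_id=24: ✓ → 22
ticket_id=25: ✓ → 83
ticket_id=26: ✓ → 86
ticket_id=27: ✓ → 59
ticket_id=28: ✓ → 56
ticket_id=29: ✓ → 30
ticket_id=30: ✗
ticket_id=31: ✓ → 35
ticket_id=32: ✓ → 16
ticket_id=33: ✓ → 12
age_days_sum2 = 23 + 89 + 68 + 40 + 22 + 83 + 86 + 59 + 56 + 30 + 35 + 16 + 12 = 619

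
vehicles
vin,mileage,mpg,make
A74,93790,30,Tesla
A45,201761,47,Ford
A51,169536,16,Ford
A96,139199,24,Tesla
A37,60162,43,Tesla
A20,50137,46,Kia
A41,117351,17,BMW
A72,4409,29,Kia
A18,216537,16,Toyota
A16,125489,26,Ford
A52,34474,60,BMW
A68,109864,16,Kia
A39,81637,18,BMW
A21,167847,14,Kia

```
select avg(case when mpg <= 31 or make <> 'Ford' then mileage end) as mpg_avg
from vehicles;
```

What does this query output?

105417.8461538462

vin=A74: ✓ → 93790
vin=A45: ✗
vin=A51: ✓ → 169536
vin=A96: ✓ → 139199
vin=A37: ✓ → 60162
vin=A20: ✓ → 50137
vin=A41: ✓ → 117351
vin=A72: ✓ → 4409
vin=A18: ✓ → 216537
vin=A16: ✓ → 125489
vin=A52: ✓ → 34474
vin=A68: ✓ → 109864
vin=A39: ✓ → 81637
vin=A21: ✓ → 167847
mpg_avg = (93790 + 169536 + 139199 + 60162 + 50137 + 117351 + 4409 + 216537 + 125489 + 34474 + 109864 + 81637 + 167847) / 13 = 105417.8461538462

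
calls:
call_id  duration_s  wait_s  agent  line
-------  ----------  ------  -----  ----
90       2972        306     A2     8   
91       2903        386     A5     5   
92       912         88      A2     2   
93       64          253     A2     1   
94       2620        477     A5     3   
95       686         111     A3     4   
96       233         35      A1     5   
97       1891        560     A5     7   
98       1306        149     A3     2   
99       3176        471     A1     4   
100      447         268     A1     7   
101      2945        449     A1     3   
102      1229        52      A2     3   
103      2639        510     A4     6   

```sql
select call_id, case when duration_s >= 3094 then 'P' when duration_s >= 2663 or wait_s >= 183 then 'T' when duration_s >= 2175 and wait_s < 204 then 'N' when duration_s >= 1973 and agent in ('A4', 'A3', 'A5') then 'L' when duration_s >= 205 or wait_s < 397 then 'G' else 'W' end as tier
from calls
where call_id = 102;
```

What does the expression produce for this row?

call_id = 102: duration_s=1229, wait_s=52, agent=A2, line=3.
duration_s >= 3094 → false
duration_s >= 2663 or wait_s >= 183 → false
duration_s >= 2175 and wait_s < 204 → false
duration_s >= 1973 and agent in ('A4', 'A3', 'A5') → false
duration_s >= 205 or wait_s < 397 → true → G

G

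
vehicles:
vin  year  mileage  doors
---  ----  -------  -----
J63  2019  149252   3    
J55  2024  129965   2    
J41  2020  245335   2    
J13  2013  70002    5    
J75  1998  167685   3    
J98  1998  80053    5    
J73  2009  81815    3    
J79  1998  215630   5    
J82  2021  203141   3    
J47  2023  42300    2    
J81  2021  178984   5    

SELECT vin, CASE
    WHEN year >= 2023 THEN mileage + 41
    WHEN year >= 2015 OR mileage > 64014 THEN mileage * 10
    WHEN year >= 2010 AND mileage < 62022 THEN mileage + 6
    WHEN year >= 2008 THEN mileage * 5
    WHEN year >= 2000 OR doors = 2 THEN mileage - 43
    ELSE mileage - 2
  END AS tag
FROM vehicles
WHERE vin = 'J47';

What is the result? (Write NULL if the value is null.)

42341

vin = J47: year=2023, mileage=42300, doors=2.
year >= 2023 → true → 42341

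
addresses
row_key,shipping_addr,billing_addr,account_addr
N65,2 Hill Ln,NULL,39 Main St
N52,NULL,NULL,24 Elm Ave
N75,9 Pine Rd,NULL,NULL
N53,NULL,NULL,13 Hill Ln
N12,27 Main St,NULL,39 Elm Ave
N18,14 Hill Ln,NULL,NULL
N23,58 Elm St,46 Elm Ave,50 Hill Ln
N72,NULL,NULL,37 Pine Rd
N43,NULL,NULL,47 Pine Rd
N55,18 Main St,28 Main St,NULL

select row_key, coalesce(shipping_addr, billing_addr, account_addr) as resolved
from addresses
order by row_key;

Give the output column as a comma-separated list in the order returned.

row_key=N12: shipping_addr=27 Main St → 27 Main St
row_key=N18: shipping_addr=14 Hill Ln → 14 Hill Ln
row_key=N23: shipping_addr=58 Elm St → 58 Elm St
row_key=N43: shipping_addr=NULL, billing_addr=NULL, account_addr=47 Pine Rd → 47 Pine Rd
row_key=N52: shipping_addr=NULL, billing_addr=NULL, account_addr=24 Elm Ave → 24 Elm Ave
row_key=N53: shipping_addr=NULL, billing_addr=NULL, account_addr=13 Hill Ln → 13 Hill Ln
row_key=N55: shipping_addr=18 Main St → 18 Main St
row_key=N65: shipping_addr=2 Hill Ln → 2 Hill Ln
row_key=N72: shipping_addr=NULL, billing_addr=NULL, account_addr=37 Pine Rd → 37 Pine Rd
row_key=N75: shipping_addr=9 Pine Rd → 9 Pine Rd

27 Main St, 14 Hill Ln, 58 Elm St, 47 Pine Rd, 24 Elm Ave, 13 Hill Ln, 18 Main St, 2 Hill Ln, 37 Pine Rd, 9 Pine Rd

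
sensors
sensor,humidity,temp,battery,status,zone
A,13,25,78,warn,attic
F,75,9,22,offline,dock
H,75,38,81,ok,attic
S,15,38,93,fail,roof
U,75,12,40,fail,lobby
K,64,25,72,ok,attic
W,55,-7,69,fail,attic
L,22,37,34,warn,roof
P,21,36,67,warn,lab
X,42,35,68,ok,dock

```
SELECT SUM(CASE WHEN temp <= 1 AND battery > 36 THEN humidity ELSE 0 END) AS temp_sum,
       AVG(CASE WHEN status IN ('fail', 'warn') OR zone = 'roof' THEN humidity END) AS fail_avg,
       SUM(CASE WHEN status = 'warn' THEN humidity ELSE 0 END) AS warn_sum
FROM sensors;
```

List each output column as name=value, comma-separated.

[temp_sum: temp <= 1 AND battery > 36]
sensor=A: ✗
sensor=F: ✗
sensor=H: ✗
sensor=S: ✗
sensor=U: ✗
sensor=K: ✗
sensor=W: ✓ → 55
sensor=L: ✗
sensor=P: ✗
sensor=X: ✗
temp_sum = 55
—
[fail_avg: status IN ('fail', 'warn') OR zone = 'roof']
sensor=A: ✓ → 13
sensor=F: ✗
sensor=H: ✗
sensor=S: ✓ → 15
sensor=U: ✓ → 75
sensor=K: ✗
sensor=W: ✓ → 55
sensor=L: ✓ → 22
sensor=P: ✓ → 21
sensor=X: ✗
fail_avg = (13 + 15 + 75 + 55 + 22 + 21) / 6 = 33.5
—
[warn_sum: status = 'warn']
sensor=A: ✓ → 13
sensor=F: ✗
sensor=H: ✗
sensor=S: ✗
sensor=U: ✗
sensor=K: ✗
sensor=W: ✗
sensor=L: ✓ → 22
sensor=P: ✓ → 21
sensor=X: ✗
warn_sum = 13 + 22 + 21 = 56

temp_sum=55, fail_avg=33.5, warn_sum=56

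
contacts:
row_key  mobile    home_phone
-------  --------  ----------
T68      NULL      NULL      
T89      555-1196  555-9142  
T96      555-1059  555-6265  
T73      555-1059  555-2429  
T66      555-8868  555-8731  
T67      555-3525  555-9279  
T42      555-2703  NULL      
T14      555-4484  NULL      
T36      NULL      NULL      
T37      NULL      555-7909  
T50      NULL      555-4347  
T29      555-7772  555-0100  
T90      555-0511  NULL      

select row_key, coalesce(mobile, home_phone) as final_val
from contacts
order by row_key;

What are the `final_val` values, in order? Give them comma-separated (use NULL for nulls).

row_key=T14: mobile=555-4484 → 555-4484
row_key=T29: mobile=555-7772 → 555-7772
row_key=T36: mobile=NULL, home_phone=NULL (all NULL) → NULL
row_key=T37: mobile=NULL, home_phone=555-7909 → 555-7909
row_key=T42: mobile=555-2703 → 555-2703
row_key=T50: mobile=NULL, home_phone=555-4347 → 555-4347
row_key=T66: mobile=555-8868 → 555-8868
row_key=T67: mobile=555-3525 → 555-3525
row_key=T68: mobile=NULL, home_phone=NULL (all NULL) → NULL
row_key=T73: mobile=555-1059 → 555-1059
row_key=T89: mobile=555-1196 → 555-1196
row_key=T90: mobile=555-0511 → 555-0511
row_key=T96: mobile=555-1059 → 555-1059

555-4484, 555-7772, NULL, 555-7909, 555-2703, 555-4347, 555-8868, 555-3525, NULL, 555-1059, 555-1196, 555-0511, 555-1059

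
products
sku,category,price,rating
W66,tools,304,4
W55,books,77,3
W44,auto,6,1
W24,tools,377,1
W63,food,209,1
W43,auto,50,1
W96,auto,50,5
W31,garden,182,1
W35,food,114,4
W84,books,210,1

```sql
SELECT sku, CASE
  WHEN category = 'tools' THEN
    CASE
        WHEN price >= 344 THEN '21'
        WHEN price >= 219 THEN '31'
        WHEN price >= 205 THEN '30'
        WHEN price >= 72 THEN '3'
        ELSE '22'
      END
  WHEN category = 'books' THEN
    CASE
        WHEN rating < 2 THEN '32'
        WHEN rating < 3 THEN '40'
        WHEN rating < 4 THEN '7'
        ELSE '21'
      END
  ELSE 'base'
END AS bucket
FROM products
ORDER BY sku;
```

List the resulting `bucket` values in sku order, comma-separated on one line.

sku=W24: category='tools' → inner[price >= 344] → 21
sku=W31: category='garden' → outer ELSE → base
sku=W35: category='food' → outer ELSE → base
sku=W43: category='auto' → outer ELSE → base
sku=W44: category='auto' → outer ELSE → base
sku=W55: category='books' → inner[rating < 4] → 7
sku=W63: category='food' → outer ELSE → base
sku=W66: category='tools' → inner[price >= 219] → 31
sku=W84: category='books' → inner[rating < 2] → 32
sku=W96: category='auto' → outer ELSE → base

21, base, base, base, base, 7, base, 31, 32, base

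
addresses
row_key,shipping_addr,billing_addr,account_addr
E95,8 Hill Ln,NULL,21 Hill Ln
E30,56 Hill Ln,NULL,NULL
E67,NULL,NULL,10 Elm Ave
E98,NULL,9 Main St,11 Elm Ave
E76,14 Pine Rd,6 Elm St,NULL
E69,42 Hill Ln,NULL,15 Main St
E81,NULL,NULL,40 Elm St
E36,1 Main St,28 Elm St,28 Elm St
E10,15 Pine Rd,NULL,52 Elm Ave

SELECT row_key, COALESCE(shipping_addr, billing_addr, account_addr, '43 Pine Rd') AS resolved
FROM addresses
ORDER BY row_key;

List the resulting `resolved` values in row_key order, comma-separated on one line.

row_key=E10: shipping_addr=15 Pine Rd → 15 Pine Rd
row_key=E30: shipping_addr=56 Hill Ln → 56 Hill Ln
row_key=E36: shipping_addr=1 Main St → 1 Main St
row_key=E67: shipping_addr=NULL, billing_addr=NULL, account_addr=10 Elm Ave → 10 Elm Ave
row_key=E69: shipping_addr=42 Hill Ln → 42 Hill Ln
row_key=E76: shipping_addr=14 Pine Rd → 14 Pine Rd
row_key=E81: shipping_addr=NULL, billing_addr=NULL, account_addr=40 Elm St → 40 Elm St
row_key=E95: shipping_addr=8 Hill Ln → 8 Hill Ln
row_key=E98: shipping_addr=NULL, billing_addr=9 Main St → 9 Main St

15 Pine Rd, 56 Hill Ln, 1 Main St, 10 Elm Ave, 42 Hill Ln, 14 Pine Rd, 40 Elm St, 8 Hill Ln, 9 Main St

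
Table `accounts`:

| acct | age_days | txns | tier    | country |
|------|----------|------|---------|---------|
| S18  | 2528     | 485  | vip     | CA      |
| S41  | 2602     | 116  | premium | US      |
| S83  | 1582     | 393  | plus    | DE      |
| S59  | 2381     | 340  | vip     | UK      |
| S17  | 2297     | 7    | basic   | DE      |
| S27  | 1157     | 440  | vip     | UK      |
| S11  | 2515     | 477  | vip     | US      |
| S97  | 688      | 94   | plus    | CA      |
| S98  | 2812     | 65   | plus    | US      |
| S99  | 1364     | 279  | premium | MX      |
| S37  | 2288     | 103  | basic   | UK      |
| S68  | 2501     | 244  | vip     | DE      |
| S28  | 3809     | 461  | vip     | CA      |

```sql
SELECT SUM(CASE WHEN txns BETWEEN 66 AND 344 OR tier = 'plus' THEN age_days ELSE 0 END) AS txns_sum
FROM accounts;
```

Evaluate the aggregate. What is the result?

16218

acct=S18: ✗
acct=S41: ✓ → 2602
acct=S83: ✓ → 1582
acct=S59: ✓ → 2381
acct=S17: ✗
acct=S27: ✗
acct=S11: ✗
acct=S97: ✓ → 688
acct=S98: ✓ → 2812
acct=S99: ✓ → 1364
acct=S37: ✓ → 2288
acct=S68: ✓ → 2501
acct=S28: ✗
txns_sum = 2602 + 1582 + 2381 + 688 + 2812 + 1364 + 2288 + 2501 = 16218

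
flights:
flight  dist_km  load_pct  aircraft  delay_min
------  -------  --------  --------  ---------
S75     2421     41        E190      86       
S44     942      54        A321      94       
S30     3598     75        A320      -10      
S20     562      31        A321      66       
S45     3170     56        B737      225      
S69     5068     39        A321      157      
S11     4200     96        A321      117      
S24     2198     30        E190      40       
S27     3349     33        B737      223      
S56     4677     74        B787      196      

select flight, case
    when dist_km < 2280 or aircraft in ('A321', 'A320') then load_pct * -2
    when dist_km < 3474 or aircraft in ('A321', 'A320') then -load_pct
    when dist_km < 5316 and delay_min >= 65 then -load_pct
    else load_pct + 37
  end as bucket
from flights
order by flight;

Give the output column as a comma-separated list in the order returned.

flight=S11: dist_km < 2280 or aircraft in ('A321', 'A320') → -192
flight=S20: dist_km < 2280 or aircraft in ('A321', 'A320') → -62
flight=S24: dist_km < 2280 or aircraft in ('A321', 'A320') → -60
flight=S27: dist_km < 3474 or aircraft in ('A321', 'A320') → -33
flight=S30: dist_km < 2280 or aircraft in ('A321', 'A320') → -150
flight=S44: dist_km < 2280 or aircraft in ('A321', 'A320') → -108
flight=S45: dist_km < 3474 or aircraft in ('A321', 'A320') → -56
flight=S56: dist_km < 5316 and delay_min >= 65 → -74
flight=S69: dist_km < 2280 or aircraft in ('A321', 'A320') → -78
flight=S75: dist_km < 3474 or aircraft in ('A321', 'A320') → -41

-192, -62, -60, -33, -150, -108, -56, -74, -78, -41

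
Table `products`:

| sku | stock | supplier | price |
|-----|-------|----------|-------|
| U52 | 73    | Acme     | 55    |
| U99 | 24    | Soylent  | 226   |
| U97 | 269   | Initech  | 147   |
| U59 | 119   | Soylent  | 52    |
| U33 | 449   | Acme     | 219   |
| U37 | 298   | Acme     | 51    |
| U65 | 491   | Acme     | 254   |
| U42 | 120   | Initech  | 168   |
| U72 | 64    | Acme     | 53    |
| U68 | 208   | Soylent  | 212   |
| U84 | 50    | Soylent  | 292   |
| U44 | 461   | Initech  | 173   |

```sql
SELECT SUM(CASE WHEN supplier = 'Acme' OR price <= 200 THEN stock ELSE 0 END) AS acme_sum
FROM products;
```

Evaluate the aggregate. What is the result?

sku=U52: ✓ → 73
sku=U99: ✗
sku=U97: ✓ → 269
sku=U59: ✓ → 119
sku=U33: ✓ → 449
sku=U37: ✓ → 298
sku=U65: ✓ → 491
sku=U42: ✓ → 120
sku=U72: ✓ → 64
sku=U68: ✗
sku=U84: ✗
sku=U44: ✓ → 461
acme_sum = 73 + 269 + 119 + 449 + 298 + 491 + 120 + 64 + 461 = 2344

2344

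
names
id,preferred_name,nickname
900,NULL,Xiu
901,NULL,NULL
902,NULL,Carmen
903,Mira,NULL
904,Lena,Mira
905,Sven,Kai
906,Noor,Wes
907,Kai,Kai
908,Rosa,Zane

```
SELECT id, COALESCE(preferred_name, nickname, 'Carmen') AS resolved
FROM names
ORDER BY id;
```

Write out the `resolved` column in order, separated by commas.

id=900: preferred_name=NULL, nickname=Xiu → Xiu
id=901: preferred_name=NULL, nickname=NULL, → literal Carmen → Carmen
id=902: preferred_name=NULL, nickname=Carmen → Carmen
id=903: preferred_name=Mira → Mira
id=904: preferred_name=Lena → Lena
id=905: preferred_name=Sven → Sven
id=906: preferred_name=Noor → Noor
id=907: preferred_name=Kai → Kai
id=908: preferred_name=Rosa → Rosa

Xiu, Carmen, Carmen, Mira, Lena, Sven, Noor, Kai, Rosa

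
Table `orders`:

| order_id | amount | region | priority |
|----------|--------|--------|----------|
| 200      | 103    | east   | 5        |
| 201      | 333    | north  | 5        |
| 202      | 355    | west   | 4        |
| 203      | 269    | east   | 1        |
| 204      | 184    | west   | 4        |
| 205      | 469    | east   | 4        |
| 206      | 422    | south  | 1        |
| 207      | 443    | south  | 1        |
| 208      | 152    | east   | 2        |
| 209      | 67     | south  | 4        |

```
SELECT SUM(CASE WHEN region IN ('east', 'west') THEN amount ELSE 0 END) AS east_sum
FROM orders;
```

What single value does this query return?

1532

order_id=200: ✓ → 103
order_id=201: ✗
order_id=202: ✓ → 355
order_id=203: ✓ → 269
order_id=204: ✓ → 184
order_id=205: ✓ → 469
order_id=206: ✗
order_id=207: ✗
order_id=208: ✓ → 152
order_id=209: ✗
east_sum = 103 + 355 + 269 + 184 + 469 + 152 = 1532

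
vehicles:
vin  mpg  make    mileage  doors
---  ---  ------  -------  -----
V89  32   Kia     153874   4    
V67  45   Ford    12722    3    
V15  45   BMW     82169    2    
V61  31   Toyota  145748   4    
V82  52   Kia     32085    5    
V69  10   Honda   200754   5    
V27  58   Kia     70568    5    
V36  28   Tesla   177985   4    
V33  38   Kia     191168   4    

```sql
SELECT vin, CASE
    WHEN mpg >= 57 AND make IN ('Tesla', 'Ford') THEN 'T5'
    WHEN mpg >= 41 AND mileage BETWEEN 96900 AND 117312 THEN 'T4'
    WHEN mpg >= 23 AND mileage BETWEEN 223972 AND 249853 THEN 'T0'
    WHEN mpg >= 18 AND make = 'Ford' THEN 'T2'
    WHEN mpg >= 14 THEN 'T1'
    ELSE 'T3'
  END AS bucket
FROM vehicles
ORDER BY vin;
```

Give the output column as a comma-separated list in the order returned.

T1, T1, T1, T1, T1, T2, T3, T1, T1

vin=V15: mpg >= 14 → T1
vin=V27: mpg >= 14 → T1
vin=V33: mpg >= 14 → T1
vin=V36: mpg >= 14 → T1
vin=V61: mpg >= 14 → T1
vin=V67: mpg >= 18 AND make = 'Ford' → T2
vin=V69: ELSE → T3
vin=V82: mpg >= 14 → T1
vin=V89: mpg >= 14 → T1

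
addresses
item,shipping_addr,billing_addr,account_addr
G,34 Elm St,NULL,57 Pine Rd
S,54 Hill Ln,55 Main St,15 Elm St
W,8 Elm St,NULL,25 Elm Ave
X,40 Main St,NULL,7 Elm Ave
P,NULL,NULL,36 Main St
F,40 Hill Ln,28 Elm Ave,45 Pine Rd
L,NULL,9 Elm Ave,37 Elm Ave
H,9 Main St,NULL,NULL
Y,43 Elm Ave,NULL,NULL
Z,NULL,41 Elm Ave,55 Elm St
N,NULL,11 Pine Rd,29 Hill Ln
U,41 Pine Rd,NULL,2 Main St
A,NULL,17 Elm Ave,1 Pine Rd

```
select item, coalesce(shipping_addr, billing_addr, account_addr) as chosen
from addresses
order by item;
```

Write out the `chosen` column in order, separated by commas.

item=A: shipping_addr=NULL, billing_addr=17 Elm Ave → 17 Elm Ave
item=F: shipping_addr=40 Hill Ln → 40 Hill Ln
item=G: shipping_addr=34 Elm St → 34 Elm St
item=H: shipping_addr=9 Main St → 9 Main St
item=L: shipping_addr=NULL, billing_addr=9 Elm Ave → 9 Elm Ave
item=N: shipping_addr=NULL, billing_addr=11 Pine Rd → 11 Pine Rd
item=P: shipping_addr=NULL, billing_addr=NULL, account_addr=36 Main St → 36 Main St
item=S: shipping_addr=54 Hill Ln → 54 Hill Ln
item=U: shipping_addr=41 Pine Rd → 41 Pine Rd
item=W: shipping_addr=8 Elm St → 8 Elm St
item=X: shipping_addr=40 Main St → 40 Main St
item=Y: shipping_addr=43 Elm Ave → 43 Elm Ave
item=Z: shipping_addr=NULL, billing_addr=41 Elm Ave → 41 Elm Ave

17 Elm Ave, 40 Hill Ln, 34 Elm St, 9 Main St, 9 Elm Ave, 11 Pine Rd, 36 Main St, 54 Hill Ln, 41 Pine Rd, 8 Elm St, 40 Main St, 43 Elm Ave, 41 Elm Ave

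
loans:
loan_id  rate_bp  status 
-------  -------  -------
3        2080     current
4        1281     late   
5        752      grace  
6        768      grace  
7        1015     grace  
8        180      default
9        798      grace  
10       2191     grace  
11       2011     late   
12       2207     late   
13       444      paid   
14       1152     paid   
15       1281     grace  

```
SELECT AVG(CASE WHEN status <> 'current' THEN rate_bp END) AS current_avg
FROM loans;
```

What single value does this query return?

1173.3333333333

loan_id=3: ✗
loan_id=4: ✓ → 1281
loan_id=5: ✓ → 752
loan_id=6: ✓ → 768
loan_id=7: ✓ → 1015
loan_id=8: ✓ → 180
loan_id=9: ✓ → 798
loan_id=10: ✓ → 2191
loan_id=11: ✓ → 2011
loan_id=12: ✓ → 2207
loan_id=13: ✓ → 444
loan_id=14: ✓ → 1152
loan_id=15: ✓ → 1281
current_avg = (1281 + 752 + 768 + 1015 + 180 + 798 + 2191 + 2011 + 2207 + 444 + 1152 + 1281) / 12 = 1173.3333333333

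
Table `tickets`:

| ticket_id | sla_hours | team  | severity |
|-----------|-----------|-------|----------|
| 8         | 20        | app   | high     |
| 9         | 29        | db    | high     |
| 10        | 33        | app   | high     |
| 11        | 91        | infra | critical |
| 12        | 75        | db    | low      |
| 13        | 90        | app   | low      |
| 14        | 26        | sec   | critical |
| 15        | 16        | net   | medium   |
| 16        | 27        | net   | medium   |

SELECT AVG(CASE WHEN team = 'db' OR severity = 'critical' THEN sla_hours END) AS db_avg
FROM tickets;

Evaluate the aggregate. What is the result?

55.25

ticket_id=8: ✗
ticket_id=9: ✓ → 29
ticket_id=10: ✗
ticket_id=11: ✓ → 91
ticket_id=12: ✓ → 75
ticket_id=13: ✗
ticket_id=14: ✓ → 26
ticket_id=15: ✗
ticket_id=16: ✗
db_avg = (29 + 91 + 75 + 26) / 4 = 55.25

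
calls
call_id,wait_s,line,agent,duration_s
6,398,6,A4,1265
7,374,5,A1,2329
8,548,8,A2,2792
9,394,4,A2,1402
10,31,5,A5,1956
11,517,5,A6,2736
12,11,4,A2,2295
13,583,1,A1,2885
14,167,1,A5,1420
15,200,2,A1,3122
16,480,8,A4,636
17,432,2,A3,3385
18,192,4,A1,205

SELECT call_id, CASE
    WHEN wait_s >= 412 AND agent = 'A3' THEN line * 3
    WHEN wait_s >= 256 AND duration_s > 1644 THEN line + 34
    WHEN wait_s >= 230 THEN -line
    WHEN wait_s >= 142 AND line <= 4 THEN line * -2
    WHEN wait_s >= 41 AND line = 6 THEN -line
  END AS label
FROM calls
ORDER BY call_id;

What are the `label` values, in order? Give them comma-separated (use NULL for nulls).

-6, 39, 42, -4, NULL, 39, NULL, 35, -2, -4, -8, 6, -8

call_id=6: wait_s >= 230 → -6
call_id=7: wait_s >= 256 AND duration_s > 1644 → 39
call_id=8: wait_s >= 256 AND duration_s > 1644 → 42
call_id=9: wait_s >= 230 → -4
call_id=10: (no match → NULL) → NULL
call_id=11: wait_s >= 256 AND duration_s > 1644 → 39
call_id=12: (no match → NULL) → NULL
call_id=13: wait_s >= 256 AND duration_s > 1644 → 35
call_id=14: wait_s >= 142 AND line <= 4 → -2
call_id=15: wait_s >= 142 AND line <= 4 → -4
call_id=16: wait_s >= 230 → -8
call_id=17: wait_s >= 412 AND agent = 'A3' → 6
call_id=18: wait_s >= 142 AND line <= 4 → -8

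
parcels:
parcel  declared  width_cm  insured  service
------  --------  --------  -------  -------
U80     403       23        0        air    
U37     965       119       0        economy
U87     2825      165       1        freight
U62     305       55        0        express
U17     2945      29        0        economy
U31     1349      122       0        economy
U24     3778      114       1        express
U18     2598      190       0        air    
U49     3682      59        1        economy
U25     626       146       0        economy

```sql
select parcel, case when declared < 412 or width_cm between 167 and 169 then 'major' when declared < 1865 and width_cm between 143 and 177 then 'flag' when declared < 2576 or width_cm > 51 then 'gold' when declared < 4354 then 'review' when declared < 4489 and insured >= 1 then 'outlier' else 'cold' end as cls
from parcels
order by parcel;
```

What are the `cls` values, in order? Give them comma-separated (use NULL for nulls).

review, gold, gold, flag, gold, gold, gold, major, major, gold

parcel=U17: declared < 4354 → review
parcel=U18: declared < 2576 or width_cm > 51 → gold
parcel=U24: declared < 2576 or width_cm > 51 → gold
parcel=U25: declared < 1865 and width_cm between 143 and 177 → flag
parcel=U31: declared < 2576 or width_cm > 51 → gold
parcel=U37: declared < 2576 or width_cm > 51 → gold
parcel=U49: declared < 2576 or width_cm > 51 → gold
parcel=U62: declared < 412 or width_cm between 167 and 169 → major
parcel=U80: declared < 412 or width_cm between 167 and 169 → major
parcel=U87: declared < 2576 or width_cm > 51 → gold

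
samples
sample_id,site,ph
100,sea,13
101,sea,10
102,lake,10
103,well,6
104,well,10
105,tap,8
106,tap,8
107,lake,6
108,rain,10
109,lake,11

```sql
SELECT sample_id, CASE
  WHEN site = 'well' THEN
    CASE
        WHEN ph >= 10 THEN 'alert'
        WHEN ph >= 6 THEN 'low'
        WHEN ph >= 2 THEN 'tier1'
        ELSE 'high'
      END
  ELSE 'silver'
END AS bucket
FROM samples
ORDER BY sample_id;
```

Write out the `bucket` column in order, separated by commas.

silver, silver, silver, low, alert, silver, silver, silver, silver, silver

sample_id=100: site='sea' → outer ELSE → silver
sample_id=101: site='sea' → outer ELSE → silver
sample_id=102: site='lake' → outer ELSE → silver
sample_id=103: site='well' → inner[ph >= 6] → low
sample_id=104: site='well' → inner[ph >= 10] → alert
sample_id=105: site='tap' → outer ELSE → silver
sample_id=106: site='tap' → outer ELSE → silver
sample_id=107: site='lake' → outer ELSE → silver
sample_id=108: site='rain' → outer ELSE → silver
sample_id=109: site='lake' → outer ELSE → silver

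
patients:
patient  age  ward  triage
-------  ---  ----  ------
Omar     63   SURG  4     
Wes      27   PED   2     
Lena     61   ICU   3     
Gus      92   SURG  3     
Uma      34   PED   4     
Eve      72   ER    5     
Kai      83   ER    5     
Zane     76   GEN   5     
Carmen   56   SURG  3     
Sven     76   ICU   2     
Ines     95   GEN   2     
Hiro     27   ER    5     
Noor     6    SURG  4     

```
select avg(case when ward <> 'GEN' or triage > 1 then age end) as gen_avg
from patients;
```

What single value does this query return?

59.0769230769

patient=Omar: ✓ → 63
patient=Wes: ✓ → 27
patient=Lena: ✓ → 61
patient=Gus: ✓ → 92
patient=Uma: ✓ → 34
patient=Eve: ✓ → 72
patient=Kai: ✓ → 83
patient=Zane: ✓ → 76
patient=Carmen: ✓ → 56
patient=Sven: ✓ → 76
patient=Ines: ✓ → 95
patient=Hiro: ✓ → 27
patient=Noor: ✓ → 6
gen_avg = (63 + 27 + 61 + 92 + 34 + 72 + 83 + 76 + 56 + 76 + 95 + 27 + 6) / 13 = 59.0769230769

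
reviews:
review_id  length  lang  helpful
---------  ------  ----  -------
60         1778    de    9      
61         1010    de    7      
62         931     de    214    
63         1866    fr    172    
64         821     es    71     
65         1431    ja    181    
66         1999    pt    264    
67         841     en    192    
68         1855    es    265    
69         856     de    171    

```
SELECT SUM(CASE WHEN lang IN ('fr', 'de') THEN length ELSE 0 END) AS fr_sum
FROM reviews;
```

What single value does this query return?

review_id=60: ✓ → 1778
review_id=61: ✓ → 1010
review_id=62: ✓ → 931
review_id=63: ✓ → 1866
review_id=64: ✗
review_id=65: ✗
review_id=66: ✗
review_id=67: ✗
review_id=68: ✗
review_id=69: ✓ → 856
fr_sum = 1778 + 1010 + 931 + 1866 + 856 = 6441

6441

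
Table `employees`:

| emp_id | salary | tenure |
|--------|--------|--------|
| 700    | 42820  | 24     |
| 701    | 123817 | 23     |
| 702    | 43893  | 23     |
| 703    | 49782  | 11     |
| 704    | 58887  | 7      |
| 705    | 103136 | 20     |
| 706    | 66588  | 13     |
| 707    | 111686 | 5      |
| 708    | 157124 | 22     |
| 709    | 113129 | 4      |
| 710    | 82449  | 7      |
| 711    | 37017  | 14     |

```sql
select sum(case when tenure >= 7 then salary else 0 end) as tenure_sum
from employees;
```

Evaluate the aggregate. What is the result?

emp_id=700: ✓ → 42820
emp_id=701: ✓ → 123817
emp_id=702: ✓ → 43893
emp_id=703: ✓ → 49782
emp_id=704: ✓ → 58887
emp_id=705: ✓ → 103136
emp_id=706: ✓ → 66588
emp_id=707: ✗
emp_id=708: ✓ → 157124
emp_id=709: ✗
emp_id=710: ✓ → 82449
emp_id=711: ✓ → 37017
tenure_sum = 42820 + 123817 + 43893 + 49782 + 58887 + 103136 + 66588 + 157124 + 82449 + 37017 = 765513

765513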